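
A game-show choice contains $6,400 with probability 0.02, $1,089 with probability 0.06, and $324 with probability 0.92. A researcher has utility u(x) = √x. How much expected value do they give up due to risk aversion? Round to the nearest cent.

E[u] = 0.02·√6400 + 0.06·√1089 + 0.92·√324 = 0.02·80 + 0.06·33 + 0.92·18 = 20.14
CE = (20.14)² = 405.6196
Risk premium = EV − CE = 491.42 − 405.6196 = 85.8004

$85.80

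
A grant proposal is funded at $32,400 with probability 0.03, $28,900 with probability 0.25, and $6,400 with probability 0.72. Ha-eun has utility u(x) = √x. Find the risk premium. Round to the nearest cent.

E[u] = 0.03·√32400 + 0.25·√28900 + 0.72·√6400 = 0.03·180 + 0.25·170 + 0.72·80 = 105.5
CE = (105.5)² = 11130.25
Risk premium = EV − CE = 12805 − 11130.25 = 1674.75

$1,674.75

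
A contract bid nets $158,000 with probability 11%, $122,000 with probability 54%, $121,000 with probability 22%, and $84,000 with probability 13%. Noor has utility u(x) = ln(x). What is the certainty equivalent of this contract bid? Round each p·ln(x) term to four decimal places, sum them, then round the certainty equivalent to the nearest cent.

$119,360.07

E[u] = 0.11·ln(158000) + 0.54·ln(122000) + 0.22·ln(121000) + 0.13·ln(84000) = 1.3167 + 6.3244 + 2.5748 + 1.4740 = 11.6899
CE = e^11.6899 ≈ 119360.07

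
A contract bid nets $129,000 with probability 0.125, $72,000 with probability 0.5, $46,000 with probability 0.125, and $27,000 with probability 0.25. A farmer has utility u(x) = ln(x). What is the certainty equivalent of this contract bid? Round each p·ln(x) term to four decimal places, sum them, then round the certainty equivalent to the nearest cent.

$57,296.80

E[u] = 0.125·ln(129000) + 0.5·ln(72000) + 0.125·ln(46000) + 0.25·ln(27000) = 1.4709 + 5.5922 + 1.3420 + 2.5509 = 10.9560
CE = e^10.9560 ≈ 57296.80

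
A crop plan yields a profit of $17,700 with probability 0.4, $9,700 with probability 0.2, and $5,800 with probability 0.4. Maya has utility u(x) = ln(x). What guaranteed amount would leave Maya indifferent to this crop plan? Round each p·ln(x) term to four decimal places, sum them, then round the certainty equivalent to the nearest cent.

E[u] = 0.4·ln(17700) + 0.2·ln(9700) + 0.4·ln(5800) = 3.9125 + 1.8360 + 3.4662 = 9.2147
CE = e^9.2147 ≈ 10043.69

$10,043.69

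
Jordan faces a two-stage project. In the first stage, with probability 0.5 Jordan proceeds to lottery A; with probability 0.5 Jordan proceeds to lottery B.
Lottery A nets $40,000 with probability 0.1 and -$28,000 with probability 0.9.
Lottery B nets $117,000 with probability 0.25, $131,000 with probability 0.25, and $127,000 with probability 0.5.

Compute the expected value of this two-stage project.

$52,150

EV(A) = 0.1 × 40000 + 0.9 × (-28000) = 4000 − 25200 = -21200
EV(B) = 0.25 × 117000 + 0.25 × 131000 + 0.5 × 127000 = 29250 + 32750 + 63500 = 125500
Overall = 0.5 × (-21200) + 0.5 × 125500 = -10600 + 62750 = 52150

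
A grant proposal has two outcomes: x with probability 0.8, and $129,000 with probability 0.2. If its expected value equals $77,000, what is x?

x = $64,000

0.8·x + 0.2·129000 = 77000
0.8·x = 77000 − 25800 = 51200
x = 51200 / 0.8 = 64000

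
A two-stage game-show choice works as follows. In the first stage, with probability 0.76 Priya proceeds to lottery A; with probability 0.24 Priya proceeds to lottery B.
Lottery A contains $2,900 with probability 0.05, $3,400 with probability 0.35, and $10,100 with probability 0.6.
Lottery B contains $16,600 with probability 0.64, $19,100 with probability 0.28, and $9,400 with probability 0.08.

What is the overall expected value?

EV(A) = 0.05 × 2900 + 0.35 × 3400 + 0.6 × 10100 = 145 + 1190 + 6060 = 7395
EV(B) = 0.64 × 16600 + 0.28 × 19100 + 0.08 × 9400 = 10624 + 5348 + 752 = 16724
Overall = 0.76 × 7395 + 0.24 × 16724 = 5620.2 + 4013.76 = 9633.96

$9,633.96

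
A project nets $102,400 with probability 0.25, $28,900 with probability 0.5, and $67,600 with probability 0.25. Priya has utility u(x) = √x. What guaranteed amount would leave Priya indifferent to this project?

$52,900

E[u] = 0.25·√102400 + 0.5·√28900 + 0.25·√67600 = 0.25·320 + 0.5·170 + 0.25·260 = 230
CE = (230)² = 52900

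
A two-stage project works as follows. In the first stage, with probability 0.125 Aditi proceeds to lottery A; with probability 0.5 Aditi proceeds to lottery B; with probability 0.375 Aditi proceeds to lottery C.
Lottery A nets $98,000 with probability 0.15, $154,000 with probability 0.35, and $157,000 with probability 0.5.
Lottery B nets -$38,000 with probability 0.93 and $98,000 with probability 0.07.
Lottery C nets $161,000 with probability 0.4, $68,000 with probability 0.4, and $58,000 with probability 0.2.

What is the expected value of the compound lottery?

EV(A) = 0.15 × 98000 + 0.35 × 154000 + 0.5 × 157000 = 14700 + 53900 + 78500 = 147100
EV(B) = 0.93 × (-38000) + 0.07 × 98000 = -35340 + 6860 = -28480
EV(C) = 0.4 × 161000 + 0.4 × 68000 + 0.2 × 58000 = 64400 + 27200 + 11600 = 103200
Overall = 0.125 × 147100 + 0.5 × (-28480) + 0.375 × 103200 = 18387.5 − 14240 + 38700 = 42847.5

$42,847.50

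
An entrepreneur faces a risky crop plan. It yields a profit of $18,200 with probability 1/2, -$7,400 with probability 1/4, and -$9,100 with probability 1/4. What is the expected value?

$4,975

EV = 1/2 × 18200 + 1/4 × (-7400) + 1/4 × (-9100) = 9100 − 1850 − 2275 = 4975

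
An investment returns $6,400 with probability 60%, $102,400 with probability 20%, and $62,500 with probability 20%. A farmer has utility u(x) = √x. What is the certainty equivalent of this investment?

$26,244

E[u] = 0.6·√6400 + 0.2·√102400 + 0.2·√62500 = 0.6·80 + 0.2·320 + 0.2·250 = 162
CE = (162)² = 26244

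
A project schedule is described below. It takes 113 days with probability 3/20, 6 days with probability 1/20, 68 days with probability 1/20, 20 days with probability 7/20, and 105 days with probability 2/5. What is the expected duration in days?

69.65 days

EV = 3/20 × 113 + 1/20 × 6 + 1/20 × 68 + 7/20 × 20 + 2/5 × 105 = 16.95 + 0.3 + 3.4 + 7 + 42 = 69.65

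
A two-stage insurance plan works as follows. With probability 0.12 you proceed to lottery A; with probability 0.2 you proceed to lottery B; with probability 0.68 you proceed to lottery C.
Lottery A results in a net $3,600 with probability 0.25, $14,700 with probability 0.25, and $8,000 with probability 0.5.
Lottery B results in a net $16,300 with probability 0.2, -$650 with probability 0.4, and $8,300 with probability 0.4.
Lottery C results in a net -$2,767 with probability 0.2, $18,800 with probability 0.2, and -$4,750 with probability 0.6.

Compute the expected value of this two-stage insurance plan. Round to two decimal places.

$2,535.49

EV(A) = 0.25 × 3600 + 0.25 × 14700 + 0.5 × 8000 = 900 + 3675 + 4000 = 8575
EV(B) = 0.2 × 16300 + 0.4 × (-650) + 0.4 × 8300 = 3260 − 260 + 3320 = 6320
EV(C) = 0.2 × (-2767) + 0.2 × 18800 + 0.6 × (-4750) = -553.4 + 3760 − 2850 = 356.6
Overall = 0.12 × 8575 + 0.2 × 6320 + 0.68 × 356.6 = 1029 + 1264 + 242.488 = 2535.488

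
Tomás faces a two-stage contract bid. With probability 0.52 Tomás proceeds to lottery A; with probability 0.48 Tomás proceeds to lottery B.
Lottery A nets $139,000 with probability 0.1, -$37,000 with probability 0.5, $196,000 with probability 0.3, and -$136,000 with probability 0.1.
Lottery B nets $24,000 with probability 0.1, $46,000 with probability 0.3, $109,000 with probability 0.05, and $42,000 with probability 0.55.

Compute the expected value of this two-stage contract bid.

EV(A) = 0.1 × 139000 + 0.5 × (-37000) + 0.3 × 196000 + 0.1 × (-136000) = 13900 − 18500 + 58800 − 13600 = 40600
EV(B) = 0.1 × 24000 + 0.3 × 46000 + 0.05 × 109000 + 0.55 × 42000 = 2400 + 13800 + 5450 + 23100 = 44750
Overall = 0.52 × 40600 + 0.48 × 44750 = 21112 + 21480 = 42592

$42,592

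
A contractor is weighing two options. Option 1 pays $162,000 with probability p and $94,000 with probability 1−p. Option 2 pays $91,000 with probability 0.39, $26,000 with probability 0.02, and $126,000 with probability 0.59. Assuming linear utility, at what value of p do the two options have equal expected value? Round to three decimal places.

EV(Option 2) = 0.39 × 91000 + 0.02 × 26000 + 0.59 × 126000 = 35490 + 520 + 74340 = 110350
p·162000 + (1−p)·94000 = 110350
68000p + 94000 = 110350
p = (110350 − 94000) / 68000

p = 0.240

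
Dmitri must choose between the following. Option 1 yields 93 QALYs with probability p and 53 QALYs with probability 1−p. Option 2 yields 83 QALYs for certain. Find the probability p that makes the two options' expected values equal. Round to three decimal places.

p·93 + (1−p)·53 = 83
40p + 53 = 83
p = (83 − 53) / 40

p = 0.750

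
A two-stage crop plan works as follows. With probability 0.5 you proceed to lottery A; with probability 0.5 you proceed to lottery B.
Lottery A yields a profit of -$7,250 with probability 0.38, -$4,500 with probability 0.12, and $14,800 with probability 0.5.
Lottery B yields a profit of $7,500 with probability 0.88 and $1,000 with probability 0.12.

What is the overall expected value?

EV(A) = 0.38 × (-7250) + 0.12 × (-4500) + 0.5 × 14800 = -2755 − 540 + 7400 = 4105
EV(B) = 0.88 × 7500 + 0.12 × 1000 = 6600 + 120 = 6720
Overall = 0.5 × 4105 + 0.5 × 6720 = 2052.5 + 3360 = 5412.5

$5,412.50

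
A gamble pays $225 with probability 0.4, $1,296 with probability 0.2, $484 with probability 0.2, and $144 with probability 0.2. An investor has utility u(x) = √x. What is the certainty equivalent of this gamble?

$400

E[u] = 0.4·√225 + 0.2·√1296 + 0.2·√484 + 0.2·√144 = 0.4·15 + 0.2·36 + 0.2·22 + 0.2·12 = 20
CE = (20)² = 400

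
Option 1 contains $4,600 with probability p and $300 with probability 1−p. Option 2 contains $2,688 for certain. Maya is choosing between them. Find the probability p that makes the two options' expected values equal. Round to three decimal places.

p = 0.555

p·4600 + (1−p)·300 = 2688
4300p + 300 = 2688
p = (2688 − 300) / 4300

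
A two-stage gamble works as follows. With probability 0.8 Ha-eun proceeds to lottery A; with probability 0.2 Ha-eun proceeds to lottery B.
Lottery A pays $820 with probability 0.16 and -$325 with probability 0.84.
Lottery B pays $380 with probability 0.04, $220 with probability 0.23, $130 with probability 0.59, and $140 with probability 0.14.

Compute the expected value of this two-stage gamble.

-$81.02

EV(A) = 0.16 × 820 + 0.84 × (-325) = 131.2 − 273 = -141.8
EV(B) = 0.04 × 380 + 0.23 × 220 + 0.59 × 130 + 0.14 × 140 = 15.2 + 50.6 + 76.7 + 19.6 = 162.1
Overall = 0.8 × (-141.8) + 0.2 × 162.1 = -113.44 + 32.42 = -81.02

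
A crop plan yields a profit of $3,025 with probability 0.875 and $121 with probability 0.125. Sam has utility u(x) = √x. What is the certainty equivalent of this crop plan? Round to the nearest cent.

$2,450.25

E[u] = 0.875·√3025 + 0.125·√121 = 0.875·55 + 0.125·11 = 49.5
CE = (49.5)² = 2450.25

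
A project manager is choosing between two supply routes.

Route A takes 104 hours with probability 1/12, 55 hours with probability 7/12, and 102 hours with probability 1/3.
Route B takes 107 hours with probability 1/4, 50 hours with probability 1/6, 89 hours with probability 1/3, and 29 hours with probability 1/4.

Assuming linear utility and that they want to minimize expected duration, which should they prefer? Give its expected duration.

Route B (72 hours)

Route A = 1/12 × 104 + 7/12 × 55 + 1/3 × 102 = 8.6667 + 32.0833 + 34 = 74.75
Route B = 1/4 × 107 + 1/6 × 50 + 1/3 × 89 + 1/4 × 29 = 26.75 + 8.3333 + 29.6667 + 7.25 = 72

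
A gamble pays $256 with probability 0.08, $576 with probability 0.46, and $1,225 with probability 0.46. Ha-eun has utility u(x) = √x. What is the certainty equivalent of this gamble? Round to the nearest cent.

$807.70

E[u] = 0.08·√256 + 0.46·√576 + 0.46·√1225 = 0.08·16 + 0.46·24 + 0.46·35 = 28.42
CE = (28.42)² = 807.6964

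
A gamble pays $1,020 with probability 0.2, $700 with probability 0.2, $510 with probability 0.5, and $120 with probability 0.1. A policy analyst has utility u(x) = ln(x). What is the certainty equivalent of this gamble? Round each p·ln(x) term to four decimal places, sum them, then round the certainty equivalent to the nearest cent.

E[u] = 0.2·ln(1020) + 0.2·ln(700) + 0.5·ln(510) + 0.1·ln(120) = 1.3855 + 1.3102 + 3.1172 + 0.4787 = 6.2916
CE = e^6.2916 ≈ 540.02

$540.02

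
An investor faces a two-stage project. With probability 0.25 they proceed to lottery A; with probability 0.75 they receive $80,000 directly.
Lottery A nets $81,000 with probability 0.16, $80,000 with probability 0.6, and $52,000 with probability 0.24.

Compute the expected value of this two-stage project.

EV(A) = 0.16 × 81000 + 0.6 × 80000 + 0.24 × 52000 = 12960 + 48000 + 12480 = 73440
Branch B: 80000 (certain)
Overall = 0.25 × 73440 + 0.75 × 80000 = 18360 + 60000 = 78360

$78,360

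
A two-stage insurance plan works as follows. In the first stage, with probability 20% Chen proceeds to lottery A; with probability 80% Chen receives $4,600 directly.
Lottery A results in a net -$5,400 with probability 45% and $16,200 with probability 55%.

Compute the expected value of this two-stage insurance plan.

$4,976

EV(A) = 0.45 × (-5400) + 0.55 × 16200 = -2430 + 8910 = 6480
Branch B: 4600 (certain)
Overall = 0.2 × 6480 + 0.8 × 4600 = 1296 + 3680 = 4976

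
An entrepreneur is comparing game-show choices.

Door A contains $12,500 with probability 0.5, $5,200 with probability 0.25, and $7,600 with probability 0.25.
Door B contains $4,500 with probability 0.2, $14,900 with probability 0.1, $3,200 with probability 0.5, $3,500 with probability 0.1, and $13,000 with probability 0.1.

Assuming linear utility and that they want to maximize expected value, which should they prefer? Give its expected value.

Door A ($9,450)

Door A = 0.5 × 12500 + 0.25 × 5200 + 0.25 × 7600 = 6250 + 1300 + 1900 = 9450
Door B = 0.2 × 4500 + 0.1 × 14900 + 0.5 × 3200 + 0.1 × 3500 + 0.1 × 13000 = 900 + 1490 + 1600 + 350 + 1300 = 5640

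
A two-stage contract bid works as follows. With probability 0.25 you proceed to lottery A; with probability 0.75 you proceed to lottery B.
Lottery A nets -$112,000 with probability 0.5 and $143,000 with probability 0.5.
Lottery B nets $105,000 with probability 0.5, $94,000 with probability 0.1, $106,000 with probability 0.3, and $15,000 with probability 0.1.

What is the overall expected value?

$75,275

EV(A) = 0.5 × (-112000) + 0.5 × 143000 = -56000 + 71500 = 15500
EV(B) = 0.5 × 105000 + 0.1 × 94000 + 0.3 × 106000 + 0.1 × 15000 = 52500 + 9400 + 31800 + 1500 = 95200
Overall = 0.25 × 15500 + 0.75 × 95200 = 3875 + 71400 = 75275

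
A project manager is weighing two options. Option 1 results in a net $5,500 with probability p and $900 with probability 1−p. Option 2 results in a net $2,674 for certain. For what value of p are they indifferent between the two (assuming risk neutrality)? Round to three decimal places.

p = 0.386

p·5500 + (1−p)·900 = 2674
4600p + 900 = 2674
p = (2674 − 900) / 4600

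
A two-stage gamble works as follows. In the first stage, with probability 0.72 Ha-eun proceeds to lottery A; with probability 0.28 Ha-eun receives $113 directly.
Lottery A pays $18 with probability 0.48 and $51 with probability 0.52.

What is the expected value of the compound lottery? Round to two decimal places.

$56.96

EV(A) = 0.48 × 18 + 0.52 × 51 = 8.64 + 26.52 = 35.16
Branch B: 113 (certain)
Overall = 0.72 × 35.16 + 0.28 × 113 = 25.3152 + 31.64 = 56.9552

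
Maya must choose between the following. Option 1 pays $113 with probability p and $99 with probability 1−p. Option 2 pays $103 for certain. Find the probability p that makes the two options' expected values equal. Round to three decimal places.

p = 0.286

p·113 + (1−p)·99 = 103
14p + 99 = 103
p = (103 − 99) / 14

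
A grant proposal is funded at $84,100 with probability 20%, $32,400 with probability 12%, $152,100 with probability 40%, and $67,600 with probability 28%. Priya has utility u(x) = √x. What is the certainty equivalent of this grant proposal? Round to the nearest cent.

$95,110.56

E[u] = 0.2·√84100 + 0.12·√32400 + 0.4·√152100 + 0.28·√67600 = 0.2·290 + 0.12·180 + 0.4·390 + 0.28·260 = 308.4
CE = (308.4)² = 95110.56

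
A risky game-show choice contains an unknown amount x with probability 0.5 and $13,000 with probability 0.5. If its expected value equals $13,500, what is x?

x = $14,000

0.5·x + 0.5·13000 = 13500
0.5·x = 13500 − 6500 = 7000
x = 7000 / 0.5 = 14000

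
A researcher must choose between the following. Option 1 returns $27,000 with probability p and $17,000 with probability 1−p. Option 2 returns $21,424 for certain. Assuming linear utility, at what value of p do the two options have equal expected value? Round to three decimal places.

p·27000 + (1−p)·17000 = 21424
10000p + 17000 = 21424
p = (21424 − 17000) / 10000

p = 0.442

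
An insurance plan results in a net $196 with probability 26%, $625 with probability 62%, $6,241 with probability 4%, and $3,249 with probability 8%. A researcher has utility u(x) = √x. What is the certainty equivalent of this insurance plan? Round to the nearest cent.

$721.46

E[u] = 0.26·√196 + 0.62·√625 + 0.04·√6241 + 0.08·√3249 = 0.26·14 + 0.62·25 + 0.04·79 + 0.08·57 = 26.86
CE = (26.86)² = 721.4596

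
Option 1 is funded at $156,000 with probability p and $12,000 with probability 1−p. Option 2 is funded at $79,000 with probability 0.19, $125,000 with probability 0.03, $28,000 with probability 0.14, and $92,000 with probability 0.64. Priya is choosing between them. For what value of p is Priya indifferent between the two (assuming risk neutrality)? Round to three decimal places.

p = 0.483

EV(Option 2) = 0.19 × 79000 + 0.03 × 125000 + 0.14 × 28000 + 0.64 × 92000 = 15010 + 3750 + 3920 + 58880 = 81560
p·156000 + (1−p)·12000 = 81560
144000p + 12000 = 81560
p = (81560 − 12000) / 144000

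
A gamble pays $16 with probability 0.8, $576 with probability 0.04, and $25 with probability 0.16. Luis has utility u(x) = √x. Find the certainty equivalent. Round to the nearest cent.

$24.60

E[u] = 0.8·√16 + 0.04·√576 + 0.16·√25 = 0.8·4 + 0.04·24 + 0.16·5 = 4.96
CE = (4.96)² = 24.6016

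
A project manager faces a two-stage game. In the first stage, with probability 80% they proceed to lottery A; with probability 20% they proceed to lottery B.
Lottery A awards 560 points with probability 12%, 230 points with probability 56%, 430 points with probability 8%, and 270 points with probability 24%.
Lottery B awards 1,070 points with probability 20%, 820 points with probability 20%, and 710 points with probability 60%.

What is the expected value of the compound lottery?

396.96 points

EV(A) = 0.12 × 560 + 0.56 × 230 + 0.08 × 430 + 0.24 × 270 = 67.2 + 128.8 + 34.4 + 64.8 = 295.2
EV(B) = 0.2 × 1070 + 0.2 × 820 + 0.6 × 710 = 214 + 164 + 426 = 804
Overall = 0.8 × 295.2 + 0.2 × 804 = 236.16 + 160.8 = 396.96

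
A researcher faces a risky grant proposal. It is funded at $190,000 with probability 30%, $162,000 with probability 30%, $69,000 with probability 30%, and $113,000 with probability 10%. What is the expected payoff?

EV = 0.3 × 190000 + 0.3 × 162000 + 0.3 × 69000 + 0.1 × 113000 = 57000 + 48600 + 20700 + 11300 = 137600

$137,600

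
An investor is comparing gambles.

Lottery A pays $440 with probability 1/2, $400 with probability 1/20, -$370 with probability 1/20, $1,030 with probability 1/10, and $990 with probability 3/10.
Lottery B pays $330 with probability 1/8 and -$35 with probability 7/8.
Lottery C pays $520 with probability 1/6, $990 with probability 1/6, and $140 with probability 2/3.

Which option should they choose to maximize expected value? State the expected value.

Lottery A ($621.50)

Lottery A = 1/2 × 440 + 1/20 × 400 + 1/20 × (-370) + 1/10 × 1030 + 3/10 × 990 = 220 + 20 − 18.5 + 103 + 297 = 621.5
Lottery B = 1/8 × 330 + 7/8 × (-35) = 41.25 − 30.625 = 10.625
Lottery C = 1/6 × 520 + 1/6 × 990 + 2/3 × 140 = 86.6667 + 165 + 93.3333 = 345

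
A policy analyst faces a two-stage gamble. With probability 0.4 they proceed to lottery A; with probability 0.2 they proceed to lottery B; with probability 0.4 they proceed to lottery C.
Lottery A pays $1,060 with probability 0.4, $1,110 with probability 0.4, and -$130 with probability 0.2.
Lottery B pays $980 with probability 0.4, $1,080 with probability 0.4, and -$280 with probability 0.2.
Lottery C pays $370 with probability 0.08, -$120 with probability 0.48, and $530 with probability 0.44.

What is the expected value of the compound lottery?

EV(A) = 0.4 × 1060 + 0.4 × 1110 + 0.2 × (-130) = 424 + 444 − 26 = 842
EV(B) = 0.4 × 980 + 0.4 × 1080 + 0.2 × (-280) = 392 + 432 − 56 = 768
EV(C) = 0.08 × 370 + 0.48 × (-120) + 0.44 × 530 = 29.6 − 57.6 + 233.2 = 205.2
Overall = 0.4 × 842 + 0.2 × 768 + 0.4 × 205.2 = 336.8 + 153.6 + 82.08 = 572.48

$572.48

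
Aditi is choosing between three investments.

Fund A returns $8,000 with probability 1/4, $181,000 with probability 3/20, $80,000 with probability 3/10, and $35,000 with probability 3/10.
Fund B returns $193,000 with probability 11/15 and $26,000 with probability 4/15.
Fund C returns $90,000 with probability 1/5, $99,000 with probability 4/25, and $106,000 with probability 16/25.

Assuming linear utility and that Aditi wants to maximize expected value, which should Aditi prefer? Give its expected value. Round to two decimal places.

Fund B ($148,466.67)

Fund A = 1/4 × 8000 + 3/20 × 181000 + 3/10 × 80000 + 3/10 × 35000 = 2000 + 27150 + 24000 + 10500 = 63650
Fund B = 11/15 × 193000 + 4/15 × 26000 = 141533.3333 + 6933.3333 = 148466.6667
Fund C = 1/5 × 90000 + 4/25 × 99000 + 16/25 × 106000 = 18000 + 15840 + 67840 = 101680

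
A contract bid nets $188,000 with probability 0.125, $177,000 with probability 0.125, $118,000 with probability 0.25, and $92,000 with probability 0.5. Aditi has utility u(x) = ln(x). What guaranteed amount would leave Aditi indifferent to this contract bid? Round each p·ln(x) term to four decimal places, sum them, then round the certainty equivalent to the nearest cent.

E[u] = 0.125·ln(188000) + 0.125·ln(177000) + 0.25·ln(118000) + 0.5·ln(92000) = 1.5180 + 1.5105 + 2.9196 + 5.7148 = 11.6629
CE = e^11.6629 ≈ 116180.47

$116,180.47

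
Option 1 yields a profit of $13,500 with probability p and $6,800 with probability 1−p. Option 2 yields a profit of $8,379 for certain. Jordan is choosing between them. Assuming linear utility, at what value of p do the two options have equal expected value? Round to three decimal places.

p·13500 + (1−p)·6800 = 8379
6700p + 6800 = 8379
p = (8379 − 6800) / 6700

p = 0.236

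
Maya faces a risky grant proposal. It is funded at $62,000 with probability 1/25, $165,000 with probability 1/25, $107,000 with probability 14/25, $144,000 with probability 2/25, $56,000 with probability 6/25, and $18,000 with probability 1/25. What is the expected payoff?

EV = 1/25 × 62000 + 1/25 × 165000 + 14/25 × 107000 + 2/25 × 144000 + 6/25 × 56000 + 1/25 × 18000 = 2480 + 6600 + 59920 + 11520 + 13440 + 720 = 94680

$94,680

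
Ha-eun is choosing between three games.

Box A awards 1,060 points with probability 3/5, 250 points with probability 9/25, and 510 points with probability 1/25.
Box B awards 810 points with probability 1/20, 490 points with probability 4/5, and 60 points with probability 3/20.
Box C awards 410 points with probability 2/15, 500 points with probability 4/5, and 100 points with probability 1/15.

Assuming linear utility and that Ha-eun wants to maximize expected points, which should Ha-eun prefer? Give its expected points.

Box A (746.4 points)

Box A = 3/5 × 1060 + 9/25 × 250 + 1/25 × 510 = 636 + 90 + 20.4 = 746.4
Box B = 1/20 × 810 + 4/5 × 490 + 3/20 × 60 = 40.5 + 392 + 9 = 441.5
Box C = 2/15 × 410 + 4/5 × 500 + 1/15 × 100 = 54.6667 + 400 + 6.6667 = 461.3333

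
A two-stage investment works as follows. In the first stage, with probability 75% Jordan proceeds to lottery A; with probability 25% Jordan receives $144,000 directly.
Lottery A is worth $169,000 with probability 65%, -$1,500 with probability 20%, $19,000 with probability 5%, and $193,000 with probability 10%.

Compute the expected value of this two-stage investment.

$133,350

EV(A) = 0.65 × 169000 + 0.2 × (-1500) + 0.05 × 19000 + 0.1 × 193000 = 109850 − 300 + 950 + 19300 = 129800
Branch B: 144000 (certain)
Overall = 0.75 × 129800 + 0.25 × 144000 = 97350 + 36000 = 133350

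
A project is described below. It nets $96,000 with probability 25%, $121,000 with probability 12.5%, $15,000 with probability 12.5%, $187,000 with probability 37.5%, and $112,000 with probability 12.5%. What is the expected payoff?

$125,125

EV = 0.25 × 96000 + 0.125 × 121000 + 0.125 × 15000 + 0.375 × 187000 + 0.125 × 112000 = 24000 + 15125 + 1875 + 70125 + 14000 = 125125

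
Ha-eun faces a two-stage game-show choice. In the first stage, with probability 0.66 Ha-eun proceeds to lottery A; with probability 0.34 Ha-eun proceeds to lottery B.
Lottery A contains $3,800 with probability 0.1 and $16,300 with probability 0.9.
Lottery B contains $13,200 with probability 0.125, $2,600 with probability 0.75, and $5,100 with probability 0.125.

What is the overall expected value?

EV(A) = 0.1 × 3800 + 0.9 × 16300 = 380 + 14670 = 15050
EV(B) = 0.125 × 13200 + 0.75 × 2600 + 0.125 × 5100 = 1650 + 1950 + 637.5 = 4237.5
Overall = 0.66 × 15050 + 0.34 × 4237.5 = 9933 + 1440.75 = 11373.75

$11,373.75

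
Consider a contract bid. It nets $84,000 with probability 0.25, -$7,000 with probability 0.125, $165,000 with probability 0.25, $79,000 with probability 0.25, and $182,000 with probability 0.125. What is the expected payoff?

EV = 0.25 × 84000 + 0.125 × (-7000) + 0.25 × 165000 + 0.25 × 79000 + 0.125 × 182000 = 21000 − 875 + 41250 + 19750 + 22750 = 103875

$103,875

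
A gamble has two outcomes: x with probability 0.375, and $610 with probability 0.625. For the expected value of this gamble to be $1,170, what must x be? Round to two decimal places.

x = $2,103.33

0.375·x + 0.625·610 = 1170
0.375·x = 1170 − 381.25 = 788.75
x = 788.75 / 0.375 = 2103.3333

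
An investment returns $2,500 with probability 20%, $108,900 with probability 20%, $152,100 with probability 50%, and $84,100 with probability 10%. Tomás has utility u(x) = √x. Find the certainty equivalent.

$90,000

E[u] = 0.2·√2500 + 0.2·√108900 + 0.5·√152100 + 0.1·√84100 = 0.2·50 + 0.2·330 + 0.5·390 + 0.1·290 = 300
CE = (300)² = 90000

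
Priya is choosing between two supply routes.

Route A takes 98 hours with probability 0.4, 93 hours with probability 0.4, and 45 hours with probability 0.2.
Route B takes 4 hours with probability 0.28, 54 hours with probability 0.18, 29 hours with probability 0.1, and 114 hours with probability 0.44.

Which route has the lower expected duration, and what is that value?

Route A = 0.4 × 98 + 0.4 × 93 + 0.2 × 45 = 39.2 + 37.2 + 9 = 85.4
Route B = 0.28 × 4 + 0.18 × 54 + 0.1 × 29 + 0.44 × 114 = 1.12 + 9.72 + 2.9 + 50.16 = 63.9

Route B (63.9 hours)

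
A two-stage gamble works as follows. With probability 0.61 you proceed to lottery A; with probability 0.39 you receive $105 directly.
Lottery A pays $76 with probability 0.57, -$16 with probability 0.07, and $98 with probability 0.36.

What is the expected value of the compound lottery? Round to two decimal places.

$88.21

EV(A) = 0.57 × 76 + 0.07 × (-16) + 0.36 × 98 = 43.32 − 1.12 + 35.28 = 77.48
Branch B: 105 (certain)
Overall = 0.61 × 77.48 + 0.39 × 105 = 47.2628 + 40.95 = 88.2128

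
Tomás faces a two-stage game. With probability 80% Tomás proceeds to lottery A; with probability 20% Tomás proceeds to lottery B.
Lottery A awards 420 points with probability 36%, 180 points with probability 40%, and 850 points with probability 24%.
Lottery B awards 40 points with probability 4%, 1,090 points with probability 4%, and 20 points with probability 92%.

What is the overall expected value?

EV(A) = 0.36 × 420 + 0.4 × 180 + 0.24 × 850 = 151.2 + 72 + 204 = 427.2
EV(B) = 0.04 × 40 + 0.04 × 1090 + 0.92 × 20 = 1.6 + 43.6 + 18.4 = 63.6
Overall = 0.8 × 427.2 + 0.2 × 63.6 = 341.76 + 12.72 = 354.48

354.48 points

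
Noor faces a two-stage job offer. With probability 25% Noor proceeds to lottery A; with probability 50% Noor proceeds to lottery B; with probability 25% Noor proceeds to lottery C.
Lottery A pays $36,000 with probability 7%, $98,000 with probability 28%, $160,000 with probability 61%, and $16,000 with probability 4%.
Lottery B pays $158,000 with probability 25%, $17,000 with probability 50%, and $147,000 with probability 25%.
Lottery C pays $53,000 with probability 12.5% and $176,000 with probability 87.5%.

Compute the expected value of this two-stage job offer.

EV(A) = 0.07 × 36000 + 0.28 × 98000 + 0.61 × 160000 + 0.04 × 16000 = 2520 + 27440 + 97600 + 640 = 128200
EV(B) = 0.25 × 158000 + 0.5 × 17000 + 0.25 × 147000 = 39500 + 8500 + 36750 = 84750
EV(C) = 0.125 × 53000 + 0.875 × 176000 = 6625 + 154000 = 160625
Overall = 0.25 × 128200 + 0.5 × 84750 + 0.25 × 160625 = 32050 + 42375 + 40156.25 = 114581.25

$114,581.25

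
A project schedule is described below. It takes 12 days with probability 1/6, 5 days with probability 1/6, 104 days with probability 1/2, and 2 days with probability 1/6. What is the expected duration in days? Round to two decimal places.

EV = 1/6 × 12 + 1/6 × 5 + 1/2 × 104 + 1/6 × 2 = 2 + 0.8333 + 52 + 0.3333 = 55.1667

55.17 days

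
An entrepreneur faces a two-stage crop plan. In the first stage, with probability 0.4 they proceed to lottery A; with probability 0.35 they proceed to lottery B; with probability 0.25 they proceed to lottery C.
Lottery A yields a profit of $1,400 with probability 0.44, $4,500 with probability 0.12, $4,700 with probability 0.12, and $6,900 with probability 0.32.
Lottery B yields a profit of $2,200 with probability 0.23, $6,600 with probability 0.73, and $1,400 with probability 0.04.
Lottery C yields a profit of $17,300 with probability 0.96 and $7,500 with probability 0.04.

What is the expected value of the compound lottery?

$7,681.20

EV(A) = 0.44 × 1400 + 0.12 × 4500 + 0.12 × 4700 + 0.32 × 6900 = 616 + 540 + 564 + 2208 = 3928
EV(B) = 0.23 × 2200 + 0.73 × 6600 + 0.04 × 1400 = 506 + 4818 + 56 = 5380
EV(C) = 0.96 × 17300 + 0.04 × 7500 = 16608 + 300 = 16908
Overall = 0.4 × 3928 + 0.35 × 5380 + 0.25 × 16908 = 1571.2 + 1883 + 4227 = 7681.2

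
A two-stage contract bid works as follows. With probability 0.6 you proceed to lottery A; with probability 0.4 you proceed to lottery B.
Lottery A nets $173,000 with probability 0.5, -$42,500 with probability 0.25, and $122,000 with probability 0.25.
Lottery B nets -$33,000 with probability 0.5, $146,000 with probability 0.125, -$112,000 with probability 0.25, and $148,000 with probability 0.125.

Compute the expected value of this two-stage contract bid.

$60,725

EV(A) = 0.5 × 173000 + 0.25 × (-42500) + 0.25 × 122000 = 86500 − 10625 + 30500 = 106375
EV(B) = 0.5 × (-33000) + 0.125 × 146000 + 0.25 × (-112000) + 0.125 × 148000 = -16500 + 18250 − 28000 + 18500 = -7750
Overall = 0.6 × 106375 + 0.4 × (-7750) = 63825 − 3100 = 60725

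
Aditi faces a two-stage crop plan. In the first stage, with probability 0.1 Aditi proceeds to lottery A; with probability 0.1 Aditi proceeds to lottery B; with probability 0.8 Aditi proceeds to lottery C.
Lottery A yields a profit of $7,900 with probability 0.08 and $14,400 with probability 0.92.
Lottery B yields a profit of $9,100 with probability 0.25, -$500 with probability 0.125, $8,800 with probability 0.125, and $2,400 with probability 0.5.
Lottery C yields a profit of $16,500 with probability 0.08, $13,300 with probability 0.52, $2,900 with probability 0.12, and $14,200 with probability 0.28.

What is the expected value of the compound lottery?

$11,887.25

EV(A) = 0.08 × 7900 + 0.92 × 14400 = 632 + 13248 = 13880
EV(B) = 0.25 × 9100 + 0.125 × (-500) + 0.125 × 8800 + 0.5 × 2400 = 2275 − 62.5 + 1100 + 1200 = 4512.5
EV(C) = 0.08 × 16500 + 0.52 × 13300 + 0.12 × 2900 + 0.28 × 14200 = 1320 + 6916 + 348 + 3976 = 12560
Overall = 0.1 × 13880 + 0.1 × 4512.5 + 0.8 × 12560 = 1388 + 451.25 + 10048 = 11887.25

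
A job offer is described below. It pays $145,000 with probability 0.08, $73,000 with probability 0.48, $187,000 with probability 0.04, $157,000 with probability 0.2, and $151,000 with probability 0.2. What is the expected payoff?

EV = 0.08 × 145000 + 0.48 × 73000 + 0.04 × 187000 + 0.2 × 157000 + 0.2 × 151000 = 11600 + 35040 + 7480 + 31400 + 30200 = 115720

$115,720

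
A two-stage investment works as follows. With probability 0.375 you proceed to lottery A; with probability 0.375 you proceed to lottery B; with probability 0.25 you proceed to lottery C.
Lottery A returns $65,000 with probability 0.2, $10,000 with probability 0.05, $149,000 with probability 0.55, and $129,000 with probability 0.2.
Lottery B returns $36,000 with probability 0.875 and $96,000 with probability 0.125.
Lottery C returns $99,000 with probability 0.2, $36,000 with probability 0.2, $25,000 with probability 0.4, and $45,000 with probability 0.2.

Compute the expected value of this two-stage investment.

$73,281.25

EV(A) = 0.2 × 65000 + 0.05 × 10000 + 0.55 × 149000 + 0.2 × 129000 = 13000 + 500 + 81950 + 25800 = 121250
EV(B) = 0.875 × 36000 + 0.125 × 96000 = 31500 + 12000 = 43500
EV(C) = 0.2 × 99000 + 0.2 × 36000 + 0.4 × 25000 + 0.2 × 45000 = 19800 + 7200 + 10000 + 9000 = 46000
Overall = 0.375 × 121250 + 0.375 × 43500 + 0.25 × 46000 = 45468.75 + 16312.5 + 11500 = 73281.25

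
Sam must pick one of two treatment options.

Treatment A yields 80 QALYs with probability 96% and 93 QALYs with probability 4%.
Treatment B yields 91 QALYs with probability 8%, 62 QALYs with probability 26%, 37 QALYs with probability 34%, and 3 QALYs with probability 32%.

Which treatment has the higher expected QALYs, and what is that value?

Treatment A = 0.96 × 80 + 0.04 × 93 = 76.8 + 3.72 = 80.52
Treatment B = 0.08 × 91 + 0.26 × 62 + 0.34 × 37 + 0.32 × 3 = 7.28 + 16.12 + 12.58 + 0.96 = 36.94

Treatment A (80.52 QALYs)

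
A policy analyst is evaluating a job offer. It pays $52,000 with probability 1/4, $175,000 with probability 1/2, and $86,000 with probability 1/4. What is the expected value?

EV = 1/4 × 52000 + 1/2 × 175000 + 1/4 × 86000 = 13000 + 87500 + 21500 = 122000

$122,000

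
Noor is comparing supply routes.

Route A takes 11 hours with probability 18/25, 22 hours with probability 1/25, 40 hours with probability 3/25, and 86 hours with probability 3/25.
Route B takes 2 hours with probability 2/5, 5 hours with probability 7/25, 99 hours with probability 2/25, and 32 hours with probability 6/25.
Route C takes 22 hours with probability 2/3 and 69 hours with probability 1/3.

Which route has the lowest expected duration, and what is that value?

Route B (17.8 hours)

Route A = 18/25 × 11 + 1/25 × 22 + 3/25 × 40 + 3/25 × 86 = 7.92 + 0.88 + 4.8 + 10.32 = 23.92
Route B = 2/5 × 2 + 7/25 × 5 + 2/25 × 99 + 6/25 × 32 = 0.8 + 1.4 + 7.92 + 7.68 = 17.8
Route C = 2/3 × 22 + 1/3 × 69 = 14.6667 + 23 = 37.6667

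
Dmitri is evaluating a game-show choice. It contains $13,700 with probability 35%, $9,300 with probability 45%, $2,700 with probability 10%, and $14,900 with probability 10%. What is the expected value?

$10,740

EV = 0.35 × 13700 + 0.45 × 9300 + 0.1 × 2700 + 0.1 × 14900 = 4795 + 4185 + 270 + 1490 = 10740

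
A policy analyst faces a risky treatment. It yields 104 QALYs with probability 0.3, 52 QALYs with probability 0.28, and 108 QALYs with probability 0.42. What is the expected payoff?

91.12 QALYs

EV = 0.3 × 104 + 0.28 × 52 + 0.42 × 108 = 31.2 + 14.56 + 45.36 = 91.12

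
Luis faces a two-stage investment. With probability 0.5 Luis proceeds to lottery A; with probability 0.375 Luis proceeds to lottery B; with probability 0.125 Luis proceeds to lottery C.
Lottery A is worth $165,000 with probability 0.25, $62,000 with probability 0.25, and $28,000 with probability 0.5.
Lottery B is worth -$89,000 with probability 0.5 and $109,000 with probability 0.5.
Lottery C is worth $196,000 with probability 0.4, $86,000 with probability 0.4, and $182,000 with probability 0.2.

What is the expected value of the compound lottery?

EV(A) = 0.25 × 165000 + 0.25 × 62000 + 0.5 × 28000 = 41250 + 15500 + 14000 = 70750
EV(B) = 0.5 × (-89000) + 0.5 × 109000 = -44500 + 54500 = 10000
EV(C) = 0.4 × 196000 + 0.4 × 86000 + 0.2 × 182000 = 78400 + 34400 + 36400 = 149200
Overall = 0.5 × 70750 + 0.375 × 10000 + 0.125 × 149200 = 35375 + 3750 + 18650 = 57775

$57,775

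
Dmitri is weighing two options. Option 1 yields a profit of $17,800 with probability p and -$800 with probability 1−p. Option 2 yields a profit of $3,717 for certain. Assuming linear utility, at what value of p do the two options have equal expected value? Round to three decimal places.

p = 0.243

p·17800 + (1−p)·(-800) = 3717
18600p − 800 = 3717
p = (3717 + 800) / 18600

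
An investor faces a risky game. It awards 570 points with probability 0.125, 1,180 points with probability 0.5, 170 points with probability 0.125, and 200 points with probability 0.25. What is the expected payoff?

732.5 points

EV = 0.125 × 570 + 0.5 × 1180 + 0.125 × 170 + 0.25 × 200 = 71.25 + 590 + 21.25 + 50 = 732.5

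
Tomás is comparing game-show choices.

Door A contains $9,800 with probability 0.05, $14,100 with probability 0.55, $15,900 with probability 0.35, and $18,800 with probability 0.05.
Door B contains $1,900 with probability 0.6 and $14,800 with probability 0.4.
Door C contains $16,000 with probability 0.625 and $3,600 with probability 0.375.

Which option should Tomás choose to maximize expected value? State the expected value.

Door A = 0.05 × 9800 + 0.55 × 14100 + 0.35 × 15900 + 0.05 × 18800 = 490 + 7755 + 5565 + 940 = 14750
Door B = 0.6 × 1900 + 0.4 × 14800 = 1140 + 5920 = 7060
Door C = 0.625 × 16000 + 0.375 × 3600 = 10000 + 1350 = 11350

Door A ($14,750)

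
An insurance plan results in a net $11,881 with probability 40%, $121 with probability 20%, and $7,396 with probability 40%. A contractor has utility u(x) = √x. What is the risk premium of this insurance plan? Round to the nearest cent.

$1,302.96

E[u] = 0.4·√11881 + 0.2·√121 + 0.4·√7396 = 0.4·109 + 0.2·11 + 0.4·86 = 80.2
CE = (80.2)² = 6432.04
Risk premium = EV − CE = 7735 − 6432.04 = 1302.96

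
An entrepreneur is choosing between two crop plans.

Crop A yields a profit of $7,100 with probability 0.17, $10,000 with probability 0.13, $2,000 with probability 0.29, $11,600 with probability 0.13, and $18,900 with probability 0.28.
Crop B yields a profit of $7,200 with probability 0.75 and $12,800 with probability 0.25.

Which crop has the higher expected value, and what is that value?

Crop A = 0.17 × 7100 + 0.13 × 10000 + 0.29 × 2000 + 0.13 × 11600 + 0.28 × 18900 = 1207 + 1300 + 580 + 1508 + 5292 = 9887
Crop B = 0.75 × 7200 + 0.25 × 12800 = 5400 + 3200 = 8600

Crop A ($9,887)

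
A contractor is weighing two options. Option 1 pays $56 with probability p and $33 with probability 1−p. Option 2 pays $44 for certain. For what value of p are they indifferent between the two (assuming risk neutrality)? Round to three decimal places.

p·56 + (1−p)·33 = 44
23p + 33 = 44
p = (44 − 33) / 23

p = 0.478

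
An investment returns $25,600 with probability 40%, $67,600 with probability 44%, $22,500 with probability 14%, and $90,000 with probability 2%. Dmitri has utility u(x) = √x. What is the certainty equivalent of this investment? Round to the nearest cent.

E[u] = 0.4·√25600 + 0.44·√67600 + 0.14·√22500 + 0.02·√90000 = 0.4·160 + 0.44·260 + 0.14·150 + 0.02·300 = 205.4
CE = (205.4)² = 42189.16

$42,189.16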